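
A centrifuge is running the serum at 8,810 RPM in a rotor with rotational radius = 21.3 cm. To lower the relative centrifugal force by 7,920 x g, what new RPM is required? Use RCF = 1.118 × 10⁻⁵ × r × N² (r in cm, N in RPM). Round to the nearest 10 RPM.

6660 RPM

Current RCF = 1.118 × 10⁻⁵ × 21.3 × (8810)² = 1.118 × 10⁻⁵ × 21.3 × 77,616,100 ≈ 18,483 × g
Target RCF = 18,483 − 7,920 = 10,563 × g
N² = 10,563 / (23.8134 × 10⁻⁵) = 44,357,379
N ≈ √44,357,379 ≈ 6,660.1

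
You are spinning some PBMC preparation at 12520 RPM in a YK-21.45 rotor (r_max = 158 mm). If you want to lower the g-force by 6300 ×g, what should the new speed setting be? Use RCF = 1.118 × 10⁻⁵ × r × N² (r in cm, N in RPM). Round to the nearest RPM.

N₂ ≈ 11004 RPM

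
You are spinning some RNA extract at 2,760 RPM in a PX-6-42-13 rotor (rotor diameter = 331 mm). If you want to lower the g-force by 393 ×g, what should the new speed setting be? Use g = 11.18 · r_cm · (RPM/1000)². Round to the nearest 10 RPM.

N₂ ≈ 2340 RPM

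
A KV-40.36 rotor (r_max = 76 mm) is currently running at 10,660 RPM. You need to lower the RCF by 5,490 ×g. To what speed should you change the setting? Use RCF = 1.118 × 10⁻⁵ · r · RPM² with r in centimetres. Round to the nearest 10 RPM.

≈ 7000 RPM

r = 76 mm = 7.6 cm
Current RCF = 1.118 × 10⁻⁵ × 7.6 × (10660)² = 1.118 × 10⁻⁵ × 7.6 × 113,635,600 ≈ 9,655.4 × g
Target RCF = 9,655.4 − 5,490 = 4,165.4 × g
N² = 4,165.4 / (8.4968 × 10⁻⁵) = 49,023,162
N ≈ √49,023,162 ≈ 7,001.7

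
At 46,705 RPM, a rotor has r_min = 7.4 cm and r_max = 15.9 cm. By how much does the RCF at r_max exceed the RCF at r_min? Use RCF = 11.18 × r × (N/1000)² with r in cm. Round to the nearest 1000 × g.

ΔRCF = 11.18 × (r_max − r_min) × (N/1000)² = 11.18 × 8.5 × 2,181.357025 ≈ 207,294.4

ΔRCF ≈ 207000 ×g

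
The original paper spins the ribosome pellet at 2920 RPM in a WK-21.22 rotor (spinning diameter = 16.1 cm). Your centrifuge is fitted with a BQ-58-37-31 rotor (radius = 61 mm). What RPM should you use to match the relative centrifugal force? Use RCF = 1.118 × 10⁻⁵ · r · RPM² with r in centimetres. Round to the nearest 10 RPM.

Original rotor: r = 16.1 / 2 = 8.05 cm
RCF_original = 1.118 × 10⁻⁵ × 8.05 × (2920)² = 1.118 × 10⁻⁵ × 8.05 × 8,526,400 ≈ 767.4 × g
Your rotor: r = 61 mm = 6.1 cm
767.4 = 1.118 × 10⁻⁵ × 6.1 × N²
N² = 767.4 / (6.8198 × 10⁻⁵) = 11,252,529
N ≈ √11,252,529 ≈ 3,354.5

3350 RPM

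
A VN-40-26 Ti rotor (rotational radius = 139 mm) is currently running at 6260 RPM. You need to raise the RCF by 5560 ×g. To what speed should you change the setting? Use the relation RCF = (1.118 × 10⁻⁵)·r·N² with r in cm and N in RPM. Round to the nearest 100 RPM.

r = 139 mm = 13.9 cm
Current RCF = 1.118 × 10⁻⁵ × 13.9 × (6260)² = 1.118 × 10⁻⁵ × 13.9 × 39,187,600 ≈ 6,089.8 × g
Target RCF = 6,089.8 + 5,560 = 11,649.8 × g
N² = 11,649.8 / (15.5402 × 10⁻⁵) = 74,965,573
N ≈ √74,965,573 ≈ 8,658.3

≈ 8700 RPM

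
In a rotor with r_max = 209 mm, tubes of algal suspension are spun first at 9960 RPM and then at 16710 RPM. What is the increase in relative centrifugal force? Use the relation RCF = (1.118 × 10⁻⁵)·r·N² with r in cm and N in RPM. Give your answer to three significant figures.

42100 × g

r = 209 mm = 20.9 cm
RCF₁ = 1.118 × 10⁻⁵ × 20.9 × (9960)² = 1.118 × 10⁻⁵ × 20.9 × 99,201,600 ≈ 23,179.6 × g
RCF₂ = 1.118 × 10⁻⁵ × 20.9 × (16710)² = 1.118 × 10⁻⁵ × 20.9 × 279,224,100 ≈ 65,244.1 × g
Increase = 65,244.1 − 23,179.6 = 42,064.5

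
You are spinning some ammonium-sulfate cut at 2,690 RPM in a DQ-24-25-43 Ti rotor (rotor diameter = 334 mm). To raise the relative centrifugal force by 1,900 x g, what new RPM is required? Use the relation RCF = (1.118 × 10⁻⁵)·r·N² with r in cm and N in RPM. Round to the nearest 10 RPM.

r = 334 mm / 2 = 167 mm = 16.7 cm
Current RCF = 1.118 × 10⁻⁵ × 16.7 × (2690)² = 1.118 × 10⁻⁵ × 16.7 × 7,236,100 ≈ 1,351 × g
Target RCF = 1,351 + 1,900 = 3,251 × g
N² = 3,251 / (18.6706 × 10⁻⁵) = 17,412,402
N ≈ √17,412,402 ≈ 4,172.8

≈ 4170 RPM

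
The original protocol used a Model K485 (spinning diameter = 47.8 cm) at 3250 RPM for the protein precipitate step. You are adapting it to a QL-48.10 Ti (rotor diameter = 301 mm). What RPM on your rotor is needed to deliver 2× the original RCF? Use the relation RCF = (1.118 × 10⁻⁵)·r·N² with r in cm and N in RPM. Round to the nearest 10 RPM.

5790 RPM

Original rotor: r = 47.8 / 2 = 23.9 cm
RCF_original = 1.118 × 10⁻⁵ × 23.9 × (3250)² = 1.118 × 10⁻⁵ × 23.9 × 10,562,500 ≈ 2,822.3 × g
Target RCF = 2 × 2,822.3 ≈ 5,644.6 × g
Your rotor: r = 301 mm / 2 = 150.5 mm = 15.05 cm
5,644.6 = 1.118 × 10⁻⁵ × 15.05 × N²
N² = 5,644.6 / (16.8259 × 10⁻⁵) = 33,547,091
N ≈ √33,547,091 ≈ 5,792.0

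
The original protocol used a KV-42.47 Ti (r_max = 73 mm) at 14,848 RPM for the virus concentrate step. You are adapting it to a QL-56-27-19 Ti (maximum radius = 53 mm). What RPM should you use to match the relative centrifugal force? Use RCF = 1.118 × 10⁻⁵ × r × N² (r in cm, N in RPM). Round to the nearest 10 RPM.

17430 RPM

Original rotor: r = 73 mm = 7.3 cm
RCF_original = 1.118 × 10⁻⁵ × 7.3 × (14848)² = 1.118 × 10⁻⁵ × 7.3 × 220,463,104 ≈ 17,992.9 × g
Your rotor: r = 53 mm = 5.3 cm
17,992.9 = 1.118 × 10⁻⁵ × 5.3 × N²
N² = 17,992.9 / (5.9254 × 10⁻⁵) = 303,657,137
N ≈ √303,657,137 ≈ 17,425.8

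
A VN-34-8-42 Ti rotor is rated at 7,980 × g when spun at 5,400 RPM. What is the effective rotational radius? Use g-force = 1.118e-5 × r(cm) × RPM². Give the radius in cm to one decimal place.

≈ 24.5 cm

RCF = 1.118 × 10⁻⁵ × r × N²
7980 = 1.118 × 10⁻⁵ × r × (5400)²
r = 7980 / (1.118 × 10⁻⁵ × 29,160,000) = 7980 / 326.0088 ≈ 24.478 cm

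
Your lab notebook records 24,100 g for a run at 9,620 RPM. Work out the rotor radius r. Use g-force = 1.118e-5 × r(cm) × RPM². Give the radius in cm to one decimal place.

r ≈ 23.3 cm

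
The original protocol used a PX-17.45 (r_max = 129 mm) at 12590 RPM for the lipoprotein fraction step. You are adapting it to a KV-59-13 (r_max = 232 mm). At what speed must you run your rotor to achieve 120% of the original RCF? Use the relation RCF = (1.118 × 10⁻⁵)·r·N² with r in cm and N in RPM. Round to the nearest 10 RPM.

10280 RPM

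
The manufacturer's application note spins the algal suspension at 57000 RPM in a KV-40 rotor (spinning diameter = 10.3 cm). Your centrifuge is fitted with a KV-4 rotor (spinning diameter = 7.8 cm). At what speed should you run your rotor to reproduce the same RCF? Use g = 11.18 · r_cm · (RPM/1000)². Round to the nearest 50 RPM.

≈ 65500 RPM

Original rotor: r = 10.3 / 2 = 5.15 cm
RCF_original = 11.18 × 5.15 × (57)² = 11.18 × 5.15 × 3,249 ≈ 187,067.7 × g
Your rotor: r = 7.8 / 2 = 3.9 cm
187,067.7 = 11.18 × 3.9 × (N/1000)²
(N/1000)² = 187,067.7 / 43.602 = 4290.347
N = 1000 × √4290.347 ≈ 65,500.7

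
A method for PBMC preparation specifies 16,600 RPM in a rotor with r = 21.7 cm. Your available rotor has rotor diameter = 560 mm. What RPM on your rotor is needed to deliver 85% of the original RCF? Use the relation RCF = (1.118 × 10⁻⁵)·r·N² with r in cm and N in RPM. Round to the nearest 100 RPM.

≈ 13500 RPM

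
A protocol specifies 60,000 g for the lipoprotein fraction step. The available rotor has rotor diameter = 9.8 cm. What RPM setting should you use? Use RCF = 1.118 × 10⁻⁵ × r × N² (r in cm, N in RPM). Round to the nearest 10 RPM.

r = 9.8 / 2 = 4.9 cm
60,000 = 1.118 × 10⁻⁵ × 4.9 × N²
N² = 60,000 / (5.4782 × 10⁻⁵) = 1,095,250,265
N ≈ √1,095,250,265 ≈ 33,094.6

≈ 33090 RPM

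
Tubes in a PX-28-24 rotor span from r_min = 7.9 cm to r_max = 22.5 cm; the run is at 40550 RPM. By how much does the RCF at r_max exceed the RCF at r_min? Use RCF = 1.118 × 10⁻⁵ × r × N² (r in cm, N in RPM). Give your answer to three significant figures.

ΔRCF = 1.118 × 10⁻⁵ × (r_max − r_min) × N² = 1.118 × 10⁻⁵ × 14.6 × 1,644,302,500 ≈ 268,396.2

≈ 268000 × g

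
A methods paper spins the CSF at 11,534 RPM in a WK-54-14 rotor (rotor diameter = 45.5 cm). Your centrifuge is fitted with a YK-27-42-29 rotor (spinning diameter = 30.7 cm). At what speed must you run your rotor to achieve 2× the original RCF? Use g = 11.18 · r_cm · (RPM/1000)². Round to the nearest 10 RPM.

19860 RPM

Original rotor: r = 45.5 / 2 = 22.75 cm
RCF = 11.18 × r × (N/1000)²
RCF_original = 11.18 × 22.75 × (11.534)² = 11.18 × 22.75 × 133.033156 ≈ 33,836.3 × g
Target RCF = 2 × 33,836.3 ≈ 67,672.6 × g
Your rotor: r = 30.7 / 2 = 15.35 cm
67,672.6 = 11.18 × 15.35 × (N/1000)²
(N/1000)² = 67,672.6 / 171.613 = 394.3326
N = 1000 × √394.3326 ≈ 19,857.8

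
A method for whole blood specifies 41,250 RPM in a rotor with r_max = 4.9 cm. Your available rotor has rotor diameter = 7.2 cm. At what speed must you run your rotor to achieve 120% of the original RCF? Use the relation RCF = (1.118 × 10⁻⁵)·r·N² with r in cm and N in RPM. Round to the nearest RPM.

≈ 52718 RPM

RCF_original = 1.118 × 10⁻⁵ × 4.9 × (41250)² = 1.118 × 10⁻⁵ × 4.9 × 1,701,562,500 ≈ 93,215 × g
Target RCF = 1.2 × 93,215 ≈ 111,858 × g
Your rotor: r = 7.2 / 2 = 3.6 cm
111,858 = 1.118 × 10⁻⁵ × 3.6 × N²
N² = 111,858 / (4.0248 × 10⁻⁵) = 2,779,218,843
N ≈ √2,779,218,843 ≈ 52,718.3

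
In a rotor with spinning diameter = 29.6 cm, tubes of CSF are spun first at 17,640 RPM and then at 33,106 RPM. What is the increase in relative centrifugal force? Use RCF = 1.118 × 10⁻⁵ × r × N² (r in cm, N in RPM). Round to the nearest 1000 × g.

r = 29.6 / 2 = 14.8 cm
RCF₁ = 1.118 × 10⁻⁵ × 14.8 × (17640)² = 1.118 × 10⁻⁵ × 14.8 × 311,169,600 ≈ 51,487.4 × g
RCF₂ = 1.118 × 10⁻⁵ × 14.8 × (33106)² = 1.118 × 10⁻⁵ × 14.8 × 1,096,007,236 ≈ 181,349.7 × g
Increase = 181,349.7 − 51,487.4 = 129,862.3

130000 g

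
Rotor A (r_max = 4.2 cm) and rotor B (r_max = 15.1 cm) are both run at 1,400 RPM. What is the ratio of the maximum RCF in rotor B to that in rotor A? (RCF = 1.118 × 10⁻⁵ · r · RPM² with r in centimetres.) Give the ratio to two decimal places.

At fixed N, RCF ∝ r, so RCF_B/RCF_A = r_B/r_A = 15.1 / 4.2 = 3.5952.

3.60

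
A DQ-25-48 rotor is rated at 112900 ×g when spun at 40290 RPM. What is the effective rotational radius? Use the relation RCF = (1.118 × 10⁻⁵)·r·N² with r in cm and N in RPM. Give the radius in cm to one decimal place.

≈ 6.2 cm

112900 = 1.118 × 10⁻⁵ × r × (40290)²
r = 112900 / (1.118 × 10⁻⁵ × 1,623,284,100) = 112900 / 18148.32 ≈ 6.221 cm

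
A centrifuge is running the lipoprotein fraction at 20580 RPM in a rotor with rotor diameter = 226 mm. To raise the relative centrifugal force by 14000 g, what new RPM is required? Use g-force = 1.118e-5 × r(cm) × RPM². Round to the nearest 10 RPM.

r = 226 mm / 2 = 113 mm = 11.3 cm
Current RCF = 1.118 × 10⁻⁵ × 11.3 × (20580)² = 1.118 × 10⁻⁵ × 11.3 × 423,536,400 ≈ 53,507 × g
Target RCF = 53,507 + 14,000 = 67,507 × g
N² = 67,507 / (12.6334 × 10⁻⁵) = 534,353,381
N ≈ √534,353,381 ≈ 23,116.1

N₂ ≈ 23120 RPM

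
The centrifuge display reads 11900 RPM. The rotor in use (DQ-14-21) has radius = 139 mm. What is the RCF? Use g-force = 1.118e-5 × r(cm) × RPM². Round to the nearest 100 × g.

r = 139 mm = 13.9 cm
RCF = 1.118 × 10⁻⁵ × 13.9 × (11900)² = 1.118 × 10⁻⁵ × 13.9 × 141,610,000 ≈ 22,006.5 × g

≈ 22000 × g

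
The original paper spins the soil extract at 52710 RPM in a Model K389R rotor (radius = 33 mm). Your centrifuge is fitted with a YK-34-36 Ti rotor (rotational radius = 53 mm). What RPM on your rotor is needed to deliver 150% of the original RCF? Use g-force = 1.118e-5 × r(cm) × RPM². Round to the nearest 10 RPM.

Original rotor: r = 33 mm = 3.3 cm
RCF_original = 1.118 × 10⁻⁵ × 3.3 × (52710)² = 1.118 × 10⁻⁵ × 3.3 × 2,778,344,100 ≈ 102,504.2 × g
Target RCF = 1.5 × 102,504.2 ≈ 153,756.3 × g
Your rotor: r = 53 mm = 5.3 cm
153,756.3 = 1.118 × 10⁻⁵ × 5.3 × N²
N² = 153,756.3 / (5.9254 × 10⁻⁵) = 2,594,867,857
N ≈ √2,594,867,857 ≈ 50,939.8

50940 RPM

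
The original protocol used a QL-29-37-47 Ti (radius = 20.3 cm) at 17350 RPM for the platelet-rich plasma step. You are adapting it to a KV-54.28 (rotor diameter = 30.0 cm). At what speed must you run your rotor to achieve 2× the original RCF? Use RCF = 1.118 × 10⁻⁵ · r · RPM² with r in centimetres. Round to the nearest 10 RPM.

28540 RPM

RCF_original = 1.118 × 10⁻⁵ × 20.3 × (17350)² = 1.118 × 10⁻⁵ × 20.3 × 301,022,500 ≈ 68,318.3 × g
Target RCF = 2 × 68,318.3 ≈ 136,636.6 × g
Your rotor: r = 30.0 / 2 = 15 cm
136,636.6 = 1.118 × 10⁻⁵ × 15 × N²
N² = 136,636.6 / (16.77 × 10⁻⁵) = 814,768,038
N ≈ √814,768,038 ≈ 28,544.1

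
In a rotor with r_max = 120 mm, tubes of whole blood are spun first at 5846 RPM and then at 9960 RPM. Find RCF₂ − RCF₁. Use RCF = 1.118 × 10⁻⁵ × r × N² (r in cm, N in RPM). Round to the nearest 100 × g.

≈ 8700 g

r = 120 mm = 12.0 cm
RCF₁ = 1.118 × 10⁻⁵ × 12 × (5846)² = 1.118 × 10⁻⁵ × 12 × 34,175,716 ≈ 4,585 × g
RCF₂ = 1.118 × 10⁻⁵ × 12 × (9960)² = 1.118 × 10⁻⁵ × 12 × 99,201,600 ≈ 13,308.9 × g
Increase = 13,308.9 − 4,585 = 8,723.9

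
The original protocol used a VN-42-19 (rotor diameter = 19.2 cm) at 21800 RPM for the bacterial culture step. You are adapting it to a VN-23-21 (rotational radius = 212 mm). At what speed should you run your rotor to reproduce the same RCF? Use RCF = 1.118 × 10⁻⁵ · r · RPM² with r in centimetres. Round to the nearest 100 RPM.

≈ 14700 RPM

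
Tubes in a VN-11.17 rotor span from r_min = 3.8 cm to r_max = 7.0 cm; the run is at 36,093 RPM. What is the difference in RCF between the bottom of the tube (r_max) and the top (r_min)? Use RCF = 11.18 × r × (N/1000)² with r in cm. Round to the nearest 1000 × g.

RCF_max = 11.18 × 7 × (36.093)² = 11.18 × 7 × 1,302.704649 ≈ 101,949.7 × g
RCF_min = 11.18 × 3.8 × (36.093)² = 11.18 × 3.8 × 1,302.704649 ≈ 55,344.1 × g
ΔRCF = 101,949.7 − 55,344.1 = 46,605.6

ΔRCF ≈ 47000 ×g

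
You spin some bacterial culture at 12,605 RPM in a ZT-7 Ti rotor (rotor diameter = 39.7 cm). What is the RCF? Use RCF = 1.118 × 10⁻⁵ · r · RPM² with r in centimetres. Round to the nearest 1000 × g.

r = 39.7 / 2 = 19.85 cm
RCF = 1.118 × 10⁻⁵ × 19.85 × (12605)² = 1.118 × 10⁻⁵ × 19.85 × 158,886,025 ≈ 35,260.5 × g

≈ 35000 g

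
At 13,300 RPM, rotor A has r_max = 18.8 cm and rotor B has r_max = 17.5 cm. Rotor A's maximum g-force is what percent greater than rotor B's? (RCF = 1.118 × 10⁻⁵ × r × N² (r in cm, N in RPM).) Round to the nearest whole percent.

At equal RPM, RCF scales linearly with r: ratio = 18.8 / 17.5 = 1.0743.
So rotor A delivers 7.4% more g-force.

7%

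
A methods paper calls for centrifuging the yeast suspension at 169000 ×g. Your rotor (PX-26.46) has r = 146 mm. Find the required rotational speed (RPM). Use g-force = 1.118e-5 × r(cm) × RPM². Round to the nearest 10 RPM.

N ≈ 32180 RPM

r = 146 mm = 14.6 cm
RCF = 1.118 × 10⁻⁵ × r × N²
169,000 = 1.118 × 10⁻⁵ × 14.6 × N²
N² = 169,000 / (16.3228 × 10⁻⁵) = 1,035,361,580
N ≈ √1,035,361,580 ≈ 32,177.0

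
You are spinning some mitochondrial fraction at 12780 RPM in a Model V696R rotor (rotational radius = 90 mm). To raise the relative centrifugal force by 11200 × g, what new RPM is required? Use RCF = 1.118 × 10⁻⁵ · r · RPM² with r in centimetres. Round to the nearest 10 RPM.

≈ 16570 RPM

r = 90 mm = 9.0 cm
Current RCF = 1.118 × 10⁻⁵ × 9 × (12780)² = 1.118 × 10⁻⁵ × 9 × 163,328,400 ≈ 16,434.1 × g
Target RCF = 16,434.1 + 11,200 = 27,634.1 × g
N² = 27,634.1 / (10.062 × 10⁻⁵) = 274,638,243
N ≈ √274,638,243 ≈ 16,572.2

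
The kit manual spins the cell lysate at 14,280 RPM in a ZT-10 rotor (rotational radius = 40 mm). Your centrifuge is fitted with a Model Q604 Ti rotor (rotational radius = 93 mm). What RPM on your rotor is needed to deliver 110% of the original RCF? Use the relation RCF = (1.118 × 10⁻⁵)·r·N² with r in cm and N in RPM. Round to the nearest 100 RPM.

9800 RPM

Original rotor: r = 40 mm = 4.0 cm
RCF = 1.118 × 10⁻⁵ × r × N²
RCF_original = 1.118 × 10⁻⁵ × 4 × (14280)² = 1.118 × 10⁻⁵ × 4 × 203,918,400 ≈ 9,119.2 × g
Target RCF = 1.1 × 9,119.2 ≈ 10,031.1 × g
Your rotor: r = 93 mm = 9.3 cm
10,031.1 = 1.118 × 10⁻⁵ × 9.3 × N²
N² = 10,031.1 / (10.3974 × 10⁻⁵) = 96,477,004
N ≈ √96,477,004 ≈ 9,822.3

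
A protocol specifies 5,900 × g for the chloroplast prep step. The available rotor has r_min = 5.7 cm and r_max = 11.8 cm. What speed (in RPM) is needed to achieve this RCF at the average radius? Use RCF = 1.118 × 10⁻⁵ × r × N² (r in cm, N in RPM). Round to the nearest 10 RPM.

N ≈ 7770 RPM

r_avg = (5.7 + 11.8) / 2 = 8.75 cm
5,900 = 1.118 × 10⁻⁵ × 8.75 × N²
N² = 5,900 / (9.7825 × 10⁻⁵) = 60,311,781
N ≈ √60,311,781 ≈ 7,766.1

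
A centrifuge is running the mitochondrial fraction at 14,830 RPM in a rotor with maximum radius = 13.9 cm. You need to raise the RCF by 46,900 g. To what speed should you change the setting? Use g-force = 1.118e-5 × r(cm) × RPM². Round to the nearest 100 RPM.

Current RCF = 1.118 × 10⁻⁵ × 13.9 × (14830)² = 1.118 × 10⁻⁵ × 13.9 × 219,928,900 ≈ 34,177.4 × g
Target RCF = 34,177.4 + 46,900 = 81,077.4 × g
N² = 81,077.4 / (15.5402 × 10⁻⁵) = 521,726,876
N ≈ √521,726,876 ≈ 22,841.3

N₂ ≈ 22800 RPM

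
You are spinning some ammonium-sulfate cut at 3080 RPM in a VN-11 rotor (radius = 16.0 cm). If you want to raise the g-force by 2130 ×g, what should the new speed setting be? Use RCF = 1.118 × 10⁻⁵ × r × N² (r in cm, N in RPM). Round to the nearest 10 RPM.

Current RCF = 1.118 × 10⁻⁵ × 16 × (3080)² = 1.118 × 10⁻⁵ × 16 × 9,486,400 ≈ 1,696.9 × g
Target RCF = 1,696.9 + 2,130 = 3,826.9 × g
N² = 3,826.9 / (17.888 × 10⁻⁵) = 21,393,672
N ≈ √21,393,672 ≈ 4,625.3

N₂ ≈ 4630 RPM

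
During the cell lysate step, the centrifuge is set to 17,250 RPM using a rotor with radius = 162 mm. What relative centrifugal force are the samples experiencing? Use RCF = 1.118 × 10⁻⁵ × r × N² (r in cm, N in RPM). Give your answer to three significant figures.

≈ 53900 × g

r = 162 mm = 16.2 cm
RCF = 1.118 × 10⁻⁵ × 16.2 × (17250)² = 1.118 × 10⁻⁵ × 16.2 × 297,562,500 ≈ 53,893.3 × g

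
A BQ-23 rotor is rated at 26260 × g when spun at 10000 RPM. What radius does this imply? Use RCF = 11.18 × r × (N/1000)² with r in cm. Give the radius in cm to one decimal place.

≈ 23.5 cm

26260 = 11.18 × r × (10)²
r = 26260 / (11.18 × 100) = 26260 / 1118 ≈ 23.488 cm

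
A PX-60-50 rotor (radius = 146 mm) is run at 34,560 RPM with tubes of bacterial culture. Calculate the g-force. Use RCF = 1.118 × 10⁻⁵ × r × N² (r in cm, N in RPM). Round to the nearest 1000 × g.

≈ 195000 × g

r = 146 mm = 14.6 cm
RCF = 1.118 × 10⁻⁵ × r × N²
RCF = 1.118 × 10⁻⁵ × 14.6 × (34560)² = 1.118 × 10⁻⁵ × 14.6 × 1,194,393,600 ≈ 194,958.5 × g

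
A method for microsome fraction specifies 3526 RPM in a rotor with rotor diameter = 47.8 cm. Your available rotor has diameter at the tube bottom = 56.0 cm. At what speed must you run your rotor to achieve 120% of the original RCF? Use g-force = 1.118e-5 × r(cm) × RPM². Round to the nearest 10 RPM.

3570 RPM

Original rotor: r = 47.8 / 2 = 23.9 cm
RCF_original = 1.118 × 10⁻⁵ × 23.9 × (3526)² = 1.118 × 10⁻⁵ × 23.9 × 12,432,676 ≈ 3,322 × g
Target RCF = 1.2 × 3,322 ≈ 3,986.4 × g
Your rotor: r = 56.0 / 2 = 28 cm
3,986.4 = 1.118 × 10⁻⁵ × 28 × N²
N² = 3,986.4 / (31.304 × 10⁻⁵) = 12,734,475
N ≈ √12,734,475 ≈ 3,568.5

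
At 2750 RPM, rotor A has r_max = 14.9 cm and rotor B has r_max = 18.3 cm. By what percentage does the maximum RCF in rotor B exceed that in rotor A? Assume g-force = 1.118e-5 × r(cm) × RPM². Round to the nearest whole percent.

At equal RPM, RCF scales linearly with r: ratio = 18.3 / 14.9 = 1.2282.
So rotor B delivers 22.8% more g-force.

23%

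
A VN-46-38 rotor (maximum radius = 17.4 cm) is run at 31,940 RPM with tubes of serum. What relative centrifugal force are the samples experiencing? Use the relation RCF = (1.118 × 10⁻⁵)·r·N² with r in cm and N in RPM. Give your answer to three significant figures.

198000 × g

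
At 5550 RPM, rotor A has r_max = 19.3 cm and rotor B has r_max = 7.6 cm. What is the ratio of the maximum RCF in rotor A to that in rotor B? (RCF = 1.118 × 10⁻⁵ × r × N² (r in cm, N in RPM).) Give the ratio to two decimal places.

2.54

At fixed N, RCF ∝ r, so RCF_A/RCF_B = r_A/r_B = 19.3 / 7.6 = 2.5395.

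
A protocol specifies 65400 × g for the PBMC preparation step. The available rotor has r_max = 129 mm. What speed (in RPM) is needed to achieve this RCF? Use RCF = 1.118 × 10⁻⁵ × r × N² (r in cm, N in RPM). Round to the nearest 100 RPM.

N ≈ 21300 RPM

r = 129 mm = 12.9 cm
65,400 = 1.118 × 10⁻⁵ × 12.9 × N²
N² = 65,400 / (14.4222 × 10⁻⁵) = 453,467,571
N ≈ √453,467,571 ≈ 21,294.8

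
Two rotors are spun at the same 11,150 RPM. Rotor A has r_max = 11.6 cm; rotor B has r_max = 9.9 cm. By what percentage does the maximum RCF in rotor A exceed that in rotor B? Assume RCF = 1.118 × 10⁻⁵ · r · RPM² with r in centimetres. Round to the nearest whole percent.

17%

At equal RPM, RCF scales linearly with r: ratio = 11.6 / 9.9 = 1.1717.
So rotor A delivers 17.2% more g-force.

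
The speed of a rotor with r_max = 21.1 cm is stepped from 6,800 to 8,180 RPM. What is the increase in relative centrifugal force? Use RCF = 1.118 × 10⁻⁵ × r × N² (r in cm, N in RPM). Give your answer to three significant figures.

≈ 4880 ×g

RCF₁ = 1.118 × 10⁻⁵ × 21.1 × (6800)² = 1.118 × 10⁻⁵ × 21.1 × 46,240,000 ≈ 10,907.9 × g
RCF₂ = 1.118 × 10⁻⁵ × 21.1 × (8180)² = 1.118 × 10⁻⁵ × 21.1 × 66,912,400 ≈ 15,784.5 × g
Increase = 15,784.5 − 10,907.9 = 4,876.6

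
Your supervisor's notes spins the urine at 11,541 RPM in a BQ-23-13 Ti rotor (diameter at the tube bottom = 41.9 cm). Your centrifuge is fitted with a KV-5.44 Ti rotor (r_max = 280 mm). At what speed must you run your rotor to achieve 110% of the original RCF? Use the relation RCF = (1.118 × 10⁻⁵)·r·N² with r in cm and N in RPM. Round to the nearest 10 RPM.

Original rotor: r = 41.9 / 2 = 20.95 cm
RCF_original = 1.118 × 10⁻⁵ × 20.95 × (11541)² = 1.118 × 10⁻⁵ × 20.95 × 133,194,681 ≈ 31,197 × g
Target RCF = 1.1 × 31,197 ≈ 34,316.7 × g
Your rotor: r = 280 mm = 28.0 cm
34,316.7 = 1.118 × 10⁻⁵ × 28 × N²
N² = 34,316.7 / (31.304 × 10⁻⁵) = 109,624,010
N ≈ √109,624,010 ≈ 10,470.1

≈ 10470 RPM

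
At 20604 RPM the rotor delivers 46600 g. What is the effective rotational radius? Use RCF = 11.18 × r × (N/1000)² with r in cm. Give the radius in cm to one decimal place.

RCF = 11.18 × r × (N/1000)²
46600 = 11.18 × r × (20.604)²
r = 46600 / (11.18 × 424.524816) = 46600 / 4746.187 ≈ 9.818 cm

r ≈ 9.8 cm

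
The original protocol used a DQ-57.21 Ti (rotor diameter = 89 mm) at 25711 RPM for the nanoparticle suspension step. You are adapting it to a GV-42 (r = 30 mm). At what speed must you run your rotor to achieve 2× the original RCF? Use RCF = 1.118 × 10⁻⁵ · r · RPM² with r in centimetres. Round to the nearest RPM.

44285 RPM

Original rotor: r = 89 mm / 2 = 44.5 mm = 4.45 cm
RCF_original = 1.118 × 10⁻⁵ × 4.45 × (25711)² = 1.118 × 10⁻⁵ × 4.45 × 661,055,521 ≈ 32,888.2 × g
Target RCF = 2 × 32,888.2 ≈ 65,776.4 × g
Your rotor: r = 30 mm = 3.0 cm
65,776.4 = 1.118 × 10⁻⁵ × 3 × N²
N² = 65,776.4 / (3.354 × 10⁻⁵) = 1,961,132,976
N ≈ √1,961,132,976 ≈ 44,284.7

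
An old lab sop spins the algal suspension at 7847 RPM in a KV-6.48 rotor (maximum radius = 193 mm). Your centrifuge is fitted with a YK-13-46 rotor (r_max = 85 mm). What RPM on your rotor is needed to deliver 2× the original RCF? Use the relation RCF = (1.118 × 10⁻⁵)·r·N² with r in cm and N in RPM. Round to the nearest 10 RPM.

Original rotor: r = 193 mm = 19.3 cm
RCF_original = 1.118 × 10⁻⁵ × 19.3 × (7847)² = 1.118 × 10⁻⁵ × 19.3 × 61,575,409 ≈ 13,286.4 × g
Target RCF = 2 × 13,286.4 ≈ 26,572.8 × g
Your rotor: r = 85 mm = 8.5 cm
26,572.8 = 1.118 × 10⁻⁵ × 8.5 × N²
N² = 26,572.8 / (9.503 × 10⁻⁵) = 279,625,381
N ≈ √279,625,381 ≈ 16,722.0

16720 RPM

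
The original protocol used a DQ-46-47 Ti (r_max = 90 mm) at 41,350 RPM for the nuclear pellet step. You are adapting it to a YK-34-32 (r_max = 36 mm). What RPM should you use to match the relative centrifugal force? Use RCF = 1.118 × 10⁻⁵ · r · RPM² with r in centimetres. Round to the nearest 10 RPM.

65380 RPM

Original rotor: r = 90 mm = 9.0 cm
RCF = 1.118 × 10⁻⁵ × r × N²
RCF_original = 1.118 × 10⁻⁵ × 9 × (41350)² = 1.118 × 10⁻⁵ × 9 × 1,709,822,500 ≈ 172,042.3 × g
Your rotor: r = 36 mm = 3.6 cm
172,042.3 = 1.118 × 10⁻⁵ × 3.6 × N²
N² = 172,042.3 / (4.0248 × 10⁻⁵) = 4,274,555,257
N ≈ √4,274,555,257 ≈ 65,380.1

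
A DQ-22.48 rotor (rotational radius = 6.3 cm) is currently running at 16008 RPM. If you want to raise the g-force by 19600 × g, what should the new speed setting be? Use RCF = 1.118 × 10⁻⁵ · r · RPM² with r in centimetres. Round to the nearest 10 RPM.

Current RCF = 1.118 × 10⁻⁵ × 6.3 × (16008)² = 1.118 × 10⁻⁵ × 6.3 × 256,256,064 ≈ 18,049.1 × g
Target RCF = 18,049.1 + 19,600 = 37,649.1 × g
N² = 37,649.1 / (7.0434 × 10⁻⁵) = 534,530,198
N ≈ √534,530,198 ≈ 23,119.9

≈ 23120 RPM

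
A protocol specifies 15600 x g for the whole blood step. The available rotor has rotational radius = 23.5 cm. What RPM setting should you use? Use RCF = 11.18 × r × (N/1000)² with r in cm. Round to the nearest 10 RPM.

7710 RPM

RCF = 11.18 × r × (N/1000)²
15,600 = 11.18 × 23.5 × (N/1000)²
(N/1000)² = 15,600 / 262.73 = 59.37655
N = 1000 × √59.37655 ≈ 7,705.6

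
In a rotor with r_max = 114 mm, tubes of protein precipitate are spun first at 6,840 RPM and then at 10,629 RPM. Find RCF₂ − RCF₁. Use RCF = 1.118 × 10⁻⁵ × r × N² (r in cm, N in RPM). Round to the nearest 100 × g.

r = 114 mm = 11.4 cm
RCF₁ = 1.118 × 10⁻⁵ × 11.4 × (6840)² = 1.118 × 10⁻⁵ × 11.4 × 46,785,600 ≈ 5,962.9 × g
RCF₂ = 1.118 × 10⁻⁵ × 11.4 × (10629)² = 1.118 × 10⁻⁵ × 11.4 × 112,975,641 ≈ 14,399 × g
Increase = 14,399 − 5,962.9 = 8,436.1

8400 g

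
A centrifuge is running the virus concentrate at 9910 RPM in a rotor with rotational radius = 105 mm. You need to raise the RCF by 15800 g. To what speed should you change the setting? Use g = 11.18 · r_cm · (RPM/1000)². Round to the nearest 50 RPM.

≈ 15250 RPM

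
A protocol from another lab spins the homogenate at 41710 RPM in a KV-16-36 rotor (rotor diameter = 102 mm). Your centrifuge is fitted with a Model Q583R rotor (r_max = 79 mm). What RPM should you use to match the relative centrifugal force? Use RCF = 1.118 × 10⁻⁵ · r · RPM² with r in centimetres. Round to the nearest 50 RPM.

≈ 33500 RPM

Original rotor: r = 102 mm / 2 = 51 mm = 5.1 cm
RCF = 1.118 × 10⁻⁵ × r × N²
RCF_original = 1.118 × 10⁻⁵ × 5.1 × (41710)² = 1.118 × 10⁻⁵ × 5.1 × 1,739,724,100 ≈ 99,195.6 × g
Your rotor: r = 79 mm = 7.9 cm
99,195.6 = 1.118 × 10⁻⁵ × 7.9 × N²
N² = 99,195.6 / (8.8322 × 10⁻⁵) = 1,123,113,154
N ≈ √1,123,113,154 ≈ 33,512.9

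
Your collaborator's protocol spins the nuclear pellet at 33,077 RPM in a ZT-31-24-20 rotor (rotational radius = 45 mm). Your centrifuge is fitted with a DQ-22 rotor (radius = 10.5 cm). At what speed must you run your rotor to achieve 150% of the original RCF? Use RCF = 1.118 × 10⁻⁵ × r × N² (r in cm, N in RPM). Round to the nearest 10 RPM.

26520 RPM

Original rotor: r = 45 mm = 4.5 cm
RCF = 1.118 × 10⁻⁵ × r × N²
RCF_original = 1.118 × 10⁻⁵ × 4.5 × (33077)² = 1.118 × 10⁻⁵ × 4.5 × 1,094,087,929 ≈ 55,043.6 × g
Target RCF = 1.5 × 55,043.6 ≈ 82,565.4 × g
82,565.4 = 1.118 × 10⁻⁵ × 10.5 × N²
N² = 82,565.4 / (11.739 × 10⁻⁵) = 703,342,704
N ≈ √703,342,704 ≈ 26,520.6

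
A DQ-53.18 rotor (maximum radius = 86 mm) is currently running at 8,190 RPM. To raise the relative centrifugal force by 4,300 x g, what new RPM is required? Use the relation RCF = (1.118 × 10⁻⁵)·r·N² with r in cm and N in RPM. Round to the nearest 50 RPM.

r = 86 mm = 8.6 cm
Current RCF = 1.118 × 10⁻⁵ × 8.6 × (8190)² = 1.118 × 10⁻⁵ × 8.6 × 67,076,100 ≈ 6,449.2 × g
Target RCF = 6,449.2 + 4,300 = 10,749.2 × g
N² = 10,749.2 / (9.6148 × 10⁻⁵) = 111,798,477
N ≈ √111,798,477 ≈ 10,573.5

10550 RPM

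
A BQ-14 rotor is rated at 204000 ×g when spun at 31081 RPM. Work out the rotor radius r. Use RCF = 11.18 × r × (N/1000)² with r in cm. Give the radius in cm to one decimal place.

204000 = 11.18 × r × (31.081)²
r = 204000 / (11.18 × 966.028561) = 204000 / 10800.2 ≈ 18.889 cm

18.9 cm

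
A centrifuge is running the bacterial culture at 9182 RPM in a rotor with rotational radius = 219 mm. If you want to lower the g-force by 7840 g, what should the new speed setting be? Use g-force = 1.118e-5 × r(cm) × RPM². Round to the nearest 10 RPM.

r = 219 mm = 21.9 cm
Current RCF = 1.118 × 10⁻⁵ × 21.9 × (9182)² = 1.118 × 10⁻⁵ × 21.9 × 84,309,124 ≈ 20,642.4 × g
Target RCF = 20,642.4 − 7,840 = 12,802.4 × g
N² = 12,802.4 / (24.4842 × 10⁻⁵) = 52,288,415
N ≈ √52,288,415 ≈ 7,231.1

7230 RPM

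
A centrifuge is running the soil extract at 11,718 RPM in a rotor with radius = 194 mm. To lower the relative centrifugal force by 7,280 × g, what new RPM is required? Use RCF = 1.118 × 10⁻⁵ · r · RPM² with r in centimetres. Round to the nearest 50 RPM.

10200 RPM

r = 194 mm = 19.4 cm
Current RCF = 1.118 × 10⁻⁵ × 19.4 × (11718)² = 1.118 × 10⁻⁵ × 19.4 × 137,311,524 ≈ 29,781.8 × g
Target RCF = 29,781.8 − 7,280 = 22,501.8 × g
N² = 22,501.8 / (21.6892 × 10⁻⁵) = 103,746,565
N ≈ √103,746,565 ≈ 10,185.6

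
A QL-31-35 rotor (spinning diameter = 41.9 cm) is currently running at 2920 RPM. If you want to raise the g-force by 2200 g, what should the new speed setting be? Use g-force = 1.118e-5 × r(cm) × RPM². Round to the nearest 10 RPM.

r = 41.9 / 2 = 20.95 cm
Current RCF = 1.118 × 10⁻⁵ × 20.95 × (2920)² = 1.118 × 10⁻⁵ × 20.95 × 8,526,400 ≈ 1,997.1 × g
Target RCF = 1,997.1 + 2,200 = 4,197.1 × g
N² = 4,197.1 / (23.4221 × 10⁻⁵) = 17,919,401
N ≈ √17,919,401 ≈ 4,233.1

N₂ ≈ 4230 RPM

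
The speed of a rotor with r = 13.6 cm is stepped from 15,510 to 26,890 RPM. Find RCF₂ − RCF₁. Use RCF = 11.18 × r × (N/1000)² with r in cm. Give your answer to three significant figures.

≈ 73400 x g

RCF₁ = 11.18 × 13.6 × (15.51)² = 11.18 × 13.6 × 240.5601 ≈ 36,576.7 × g
RCF₂ = 11.18 × 13.6 × (26.89)² = 11.18 × 13.6 × 723.0721 ≈ 109,941.7 × g
Increase = 109,941.7 − 36,576.7 = 73,365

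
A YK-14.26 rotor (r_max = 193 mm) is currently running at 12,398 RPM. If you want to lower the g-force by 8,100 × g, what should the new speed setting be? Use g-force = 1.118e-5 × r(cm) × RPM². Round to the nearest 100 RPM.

≈ 10800 RPM

r = 193 mm = 19.3 cm
Current RCF = 1.118 × 10⁻⁵ × 19.3 × (12398)² = 1.118 × 10⁻⁵ × 19.3 × 153,710,404 ≈ 33,166.7 × g
Target RCF = 33,166.7 − 8,100 = 25,066.7 × g
N² = 25,066.7 / (21.5774 × 10⁻⁵) = 116,171,086
N ≈ √116,171,086 ≈ 10,778.3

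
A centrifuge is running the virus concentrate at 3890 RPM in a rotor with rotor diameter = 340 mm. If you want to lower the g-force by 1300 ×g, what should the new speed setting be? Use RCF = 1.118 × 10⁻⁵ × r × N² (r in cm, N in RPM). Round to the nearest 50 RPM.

N₂ ≈ 2900 RPM

r = 340 mm / 2 = 170 mm = 17 cm
Current RCF = 1.118 × 10⁻⁵ × 17 × (3890)² = 1.118 × 10⁻⁵ × 17 × 15,132,100 ≈ 2,876 × g
Target RCF = 2,876 − 1,300 = 1,576 × g
N² = 1,576 / (19.006 × 10⁻⁵) = 8,292,118
N ≈ √8,292,118 ≈ 2,879.6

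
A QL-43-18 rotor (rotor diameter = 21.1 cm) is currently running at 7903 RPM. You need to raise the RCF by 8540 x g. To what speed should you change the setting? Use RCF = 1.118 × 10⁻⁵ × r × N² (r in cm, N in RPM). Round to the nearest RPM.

r = 21.1 / 2 = 10.55 cm
Current RCF = 1.118 × 10⁻⁵ × 10.55 × (7903)² = 1.118 × 10⁻⁵ × 10.55 × 62,457,409 ≈ 7,366.8 × g
Target RCF = 7,366.8 + 8,540 = 15,906.8 × g
N² = 15,906.8 / (11.7949 × 10⁻⁵) = 134,861,678
N ≈ √134,861,678 ≈ 11,613.0

11613 RPM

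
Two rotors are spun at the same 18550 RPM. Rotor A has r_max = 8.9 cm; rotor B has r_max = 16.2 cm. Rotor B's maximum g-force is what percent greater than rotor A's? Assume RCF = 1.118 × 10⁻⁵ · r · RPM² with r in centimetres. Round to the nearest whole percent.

At equal RPM, RCF scales linearly with r: ratio = 16.2 / 8.9 = 1.8202.
So rotor B delivers 82.0% more g-force.

82%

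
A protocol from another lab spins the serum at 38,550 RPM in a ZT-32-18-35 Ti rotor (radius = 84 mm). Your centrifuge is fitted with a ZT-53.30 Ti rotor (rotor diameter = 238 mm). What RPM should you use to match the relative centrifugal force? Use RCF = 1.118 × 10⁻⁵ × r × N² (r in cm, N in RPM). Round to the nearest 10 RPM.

≈ 32390 RPM

Original rotor: r = 84 mm = 8.4 cm
RCF = 1.118 × 10⁻⁵ × r × N²
RCF_original = 1.118 × 10⁻⁵ × 8.4 × (38550)² = 1.118 × 10⁻⁵ × 8.4 × 1,486,102,500 ≈ 139,562.9 × g
Your rotor: r = 238 mm / 2 = 119 mm = 11.9 cm
139,562.9 = 1.118 × 10⁻⁵ × 11.9 × N²
N² = 139,562.9 / (13.3042 × 10⁻⁵) = 1,049,013,845
N ≈ √1,049,013,845 ≈ 32,388.5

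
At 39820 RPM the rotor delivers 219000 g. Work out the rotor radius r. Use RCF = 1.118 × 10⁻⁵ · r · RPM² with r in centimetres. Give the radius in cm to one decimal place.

12.4 cm

RCF = 1.118 × 10⁻⁵ × r × N²
219000 = 1.118 × 10⁻⁵ × r × (39820)²
r = 219000 / (1.118 × 10⁻⁵ × 1,585,632,400) = 219000 / 17727.37 ≈ 12.354 cm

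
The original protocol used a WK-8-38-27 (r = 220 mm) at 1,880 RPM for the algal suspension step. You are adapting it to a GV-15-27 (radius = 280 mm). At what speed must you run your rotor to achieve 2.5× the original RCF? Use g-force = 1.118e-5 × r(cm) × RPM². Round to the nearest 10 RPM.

2630 RPM

Original rotor: r = 220 mm = 22.0 cm
RCF = 1.118 × 10⁻⁵ × r × N²
RCF_original = 1.118 × 10⁻⁵ × 22 × (1880)² = 1.118 × 10⁻⁵ × 22 × 3,534,400 ≈ 869.3 × g
Target RCF = 2.5 × 869.3 ≈ 2,173.2 × g
Your rotor: r = 280 mm = 28.0 cm
2,173.2 = 1.118 × 10⁻⁵ × 28 × N²
N² = 2,173.2 / (31.304 × 10⁻⁵) = 6,942,244
N ≈ √6,942,244 ≈ 2,634.8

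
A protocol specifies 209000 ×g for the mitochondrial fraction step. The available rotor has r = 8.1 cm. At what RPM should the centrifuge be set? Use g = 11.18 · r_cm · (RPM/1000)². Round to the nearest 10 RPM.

N ≈ 48040 RPM

209,000 = 11.18 × 8.1 × (N/1000)²
(N/1000)² = 209,000 / 90.558 = 2307.913
N = 1000 × √2307.913 ≈ 48,040.7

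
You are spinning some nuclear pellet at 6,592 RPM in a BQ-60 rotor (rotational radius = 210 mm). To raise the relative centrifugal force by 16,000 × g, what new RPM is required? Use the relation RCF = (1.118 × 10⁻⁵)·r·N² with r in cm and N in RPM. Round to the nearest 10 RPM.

10560 RPM

r = 210 mm = 21.0 cm
Current RCF = 1.118 × 10⁻⁵ × 21 × (6592)² = 1.118 × 10⁻⁵ × 21 × 43,454,464 ≈ 10,202.2 × g
Target RCF = 10,202.2 + 16,000 = 26,202.2 × g
N² = 26,202.2 / (23.478 × 10⁻⁵) = 111,603,203
N ≈ √111,603,203 ≈ 10,564.2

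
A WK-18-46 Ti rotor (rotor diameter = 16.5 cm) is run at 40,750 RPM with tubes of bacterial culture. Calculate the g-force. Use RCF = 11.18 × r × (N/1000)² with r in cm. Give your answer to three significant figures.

r = 16.5 / 2 = 8.25 cm
RCF = 11.18 × 8.25 × (40.75)² = 11.18 × 8.25 × 1,660.5625 ≈ 153,162 × g

153000 x g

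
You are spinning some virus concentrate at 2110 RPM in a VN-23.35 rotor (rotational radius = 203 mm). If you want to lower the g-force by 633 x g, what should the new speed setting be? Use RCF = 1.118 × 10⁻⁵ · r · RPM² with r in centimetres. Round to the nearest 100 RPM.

≈ 1300 RPM

r = 203 mm = 20.3 cm
Current RCF = 1.118 × 10⁻⁵ × 20.3 × (2110)² = 1.118 × 10⁻⁵ × 20.3 × 4,452,100 ≈ 1,010.4 × g
Target RCF = 1,010.4 − 633 = 377.4 × g
N² = 377.4 / (22.6954 × 10⁻⁵) = 1,662,892
N ≈ √1,662,892 ≈ 1,289.5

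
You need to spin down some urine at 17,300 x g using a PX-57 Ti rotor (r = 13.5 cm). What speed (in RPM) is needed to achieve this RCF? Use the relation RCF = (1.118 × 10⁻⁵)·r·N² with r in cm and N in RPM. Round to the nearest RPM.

≈ 10706 RPM

RCF = 1.118 × 10⁻⁵ × r × N²
17,300 = 1.118 × 10⁻⁵ × 13.5 × N²
N² = 17,300 / (15.093 × 10⁻⁵) = 114,622,673
N ≈ √114,622,673 ≈ 10,706.2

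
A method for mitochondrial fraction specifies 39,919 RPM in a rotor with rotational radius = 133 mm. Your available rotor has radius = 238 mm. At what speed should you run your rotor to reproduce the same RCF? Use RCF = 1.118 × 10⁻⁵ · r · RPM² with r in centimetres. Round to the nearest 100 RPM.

≈ 29800 RPM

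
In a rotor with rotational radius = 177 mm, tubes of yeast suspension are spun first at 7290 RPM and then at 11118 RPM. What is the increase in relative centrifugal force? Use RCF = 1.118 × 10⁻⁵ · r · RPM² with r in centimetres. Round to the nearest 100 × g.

r = 177 mm = 17.7 cm
RCF₁ = 1.118 × 10⁻⁵ × 17.7 × (7290)² = 1.118 × 10⁻⁵ × 17.7 × 53,144,100 ≈ 10,516.5 × g
RCF₂ = 1.118 × 10⁻⁵ × 17.7 × (11118)² = 1.118 × 10⁻⁵ × 17.7 × 123,609,924 ≈ 24,460.7 × g
Increase = 24,460.7 − 10,516.5 = 13,944.2

13900 x g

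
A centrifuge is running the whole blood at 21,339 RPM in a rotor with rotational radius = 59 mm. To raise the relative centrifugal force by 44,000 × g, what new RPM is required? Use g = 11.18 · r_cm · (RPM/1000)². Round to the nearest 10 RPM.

≈ 33500 RPM

r = 59 mm = 5.9 cm
Current RCF = 11.18 × 5.9 × (21.339)² = 11.18 × 5.9 × 455.352921 ≈ 30,036 × g
Target RCF = 30,036 + 44,000 = 74,036 × g
(N/1000)² = 74,036 / 65.962 = 1122.404
N = 1000 × √1122.404 ≈ 33,502.3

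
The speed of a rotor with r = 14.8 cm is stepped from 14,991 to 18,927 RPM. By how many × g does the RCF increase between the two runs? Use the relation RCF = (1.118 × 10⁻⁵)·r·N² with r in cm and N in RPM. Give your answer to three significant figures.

22100 × g

RCF₁ = 1.118 × 10⁻⁵ × 14.8 × (14991)² = 1.118 × 10⁻⁵ × 14.8 × 224,730,081 ≈ 37,184.7 × g
RCF₂ = 1.118 × 10⁻⁵ × 14.8 × (18927)² = 1.118 × 10⁻⁵ × 14.8 × 358,231,329 ≈ 59,274.4 × g
Increase = 59,274.4 − 37,184.7 = 22,089.7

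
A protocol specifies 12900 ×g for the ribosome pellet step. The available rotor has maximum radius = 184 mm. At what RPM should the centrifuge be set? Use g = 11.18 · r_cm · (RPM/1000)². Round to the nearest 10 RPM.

≈ 7920 RPM

r = 184 mm = 18.4 cm
12,900 = 11.18 × 18.4 × (N/1000)²
(N/1000)² = 12,900 / 205.712 = 62.70903
N = 1000 × √62.70903 ≈ 7,918.9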